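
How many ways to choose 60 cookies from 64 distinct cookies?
C(64,60) = 64!/(60!×4!) = 635376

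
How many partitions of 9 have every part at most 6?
Let r_j(i) = number of partitions of i into parts ≤ j, for i = 0..9. r_1(i) = 1 for all i; r_j(i) = r_{j-1}(i) + r_j(i-j). Rows j = 2..6: ≤2: 1 1 2 2 3 3 4 4 5 5; ≤3: 1 1 2 3 4 5 7 8 10 12; ≤4: 1 1 2 3 5 6 9 11 15 18; ≤5: 1 1 2 3 5 7 10 13 18 23; ≤6: 1 1 2 3 5 7 11 14 20 26. r_6(9) = 26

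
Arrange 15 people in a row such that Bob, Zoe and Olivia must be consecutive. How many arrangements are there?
Treat the 3 as one block: (15-3+1)! × 3! = 6227020800 × 6 = 37362124800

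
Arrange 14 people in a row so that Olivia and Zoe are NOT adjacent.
Total - adjacent = 14! - (14-1)!×2 = 87178291200 - 12454041600 = 74724249600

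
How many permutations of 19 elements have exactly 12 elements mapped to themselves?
Choose the 12 fixed points C(19,12) = 50388, derange the rest: !7 = Σ_{j=0}^{7} (-1)^j·7!/j! = 5040 - 5040 + 2520 - 840 + 210 - 42 + 7 - 1 = 1854. Product = 50388 × 1854 = 93419352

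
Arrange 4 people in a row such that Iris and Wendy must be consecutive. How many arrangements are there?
Treat the 2 as one block: (4-2+1)! × 2! = 6 × 2 = 12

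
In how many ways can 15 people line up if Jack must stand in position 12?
Fix one position: (15-1)! = 87178291200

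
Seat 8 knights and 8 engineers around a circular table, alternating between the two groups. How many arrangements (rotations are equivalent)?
Fix one of the knights: (8-1)! ways for the remaining knights, × 8! ways for the engineers = 5040 × 40320 = 203212800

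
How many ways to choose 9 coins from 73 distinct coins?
C(73,9) = 73!/(9!×64!) = 97082021465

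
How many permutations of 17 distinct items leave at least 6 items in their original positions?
Exactly j fixed points: C(17,j)·!(17-j); sum over j ≥ 6 (derangement numbers via !m = (m-1)·(!(m-1) + !(m-2)): !0..!11 = 1, 0, 1, 2, 9, 44, 265, 1854, 14833, 133496, 1334961, 14684570). Σ_{j=6}^{17} C(17,j)·!(17-j) = C(17,6)·!11 + C(17,7)·!10 + C(17,8)·!9 + C(17,9)·!8 + C(17,10)·!7 + C(17,11)·!6 + C(17,12)·!5 + C(17,13)·!4 + C(17,14)·!3 + C(17,15)·!2 + C(17,16)·!1 + C(17,17)·!0 = 12376·14684570 + 19448·1334961 + 24310·133496 + 24310·14833 + 19448·1854 + 12376·265 + 6188·44 + 2380·9 + 680·2 + 136·1 + 17·0 + 1·1 = 211344069259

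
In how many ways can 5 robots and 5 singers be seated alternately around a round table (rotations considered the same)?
Fix one of the robots: (5-1)! ways for the remaining robots, × 5! ways for the singers = 24 × 120 = 2880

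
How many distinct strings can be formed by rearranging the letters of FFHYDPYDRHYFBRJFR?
17! / (1! × 4! × 3! × 2! × 1! × 1! × 2! × 3!) = 102918816000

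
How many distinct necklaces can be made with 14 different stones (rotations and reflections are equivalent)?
(14-1)!/2 = 6227020800/2 = 3113510400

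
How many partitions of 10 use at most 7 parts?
By conjugation, equals partitions of 10 into parts ≤ 7. Let r_j(i) = number of partitions of i into parts ≤ j, for i = 0..10. r_1(i) = 1 for all i; r_j(i) = r_{j-1}(i) + r_j(i-j). Rows j = 2..7: ≤2: 1 1 2 2 3 3 4 4 5 5 6; ≤3: 1 1 2 3 4 5 7 8 10 12 14; ≤4: 1 1 2 3 5 6 9 11 15 18 23; ≤5: 1 1 2 3 5 7 10 13 18 23 30; ≤6: 1 1 2 3 5 7 11 14 20 26 35; ≤7: 1 1 2 3 5 7 11 15 21 28 38. r_7(10) = 38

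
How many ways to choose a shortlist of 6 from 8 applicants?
C(8,6) = 8!/(6!×2!) = 28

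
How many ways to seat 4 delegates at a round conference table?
Circular: fix one position, arrange the rest. (4-1)! = 6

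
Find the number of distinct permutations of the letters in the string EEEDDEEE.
8! / (2! × 6!) = 28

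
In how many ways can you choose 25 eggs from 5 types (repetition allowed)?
C(25+5-1, 5-1) = C(29, 4) = 23751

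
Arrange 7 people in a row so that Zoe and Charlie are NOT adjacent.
Total - adjacent = 7! - (7-1)!×2 = 5040 - 1440 = 3600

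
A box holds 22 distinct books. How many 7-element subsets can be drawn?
C(22,7) = 22!/(7!×15!) = 170544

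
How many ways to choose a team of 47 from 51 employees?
C(51,47) = 51!/(47!×4!) = 249900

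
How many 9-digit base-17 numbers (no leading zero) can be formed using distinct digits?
First digit: 16 choices (nonzero). Then descending: 16 × 16 × 15 × 14 × 13 × 12 × 11 × 10 × 9 = 8302694400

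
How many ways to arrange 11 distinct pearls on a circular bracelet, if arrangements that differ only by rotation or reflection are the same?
(11-1)!/2 = 3628800/2 = 1814400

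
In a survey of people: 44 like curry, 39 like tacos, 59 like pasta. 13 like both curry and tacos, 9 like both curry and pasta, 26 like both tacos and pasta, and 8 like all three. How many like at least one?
|A∪B∪C| = 44+39+59-13-9-26+8 = 102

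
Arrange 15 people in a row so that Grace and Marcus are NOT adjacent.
Total - adjacent = 15! - (15-1)!×2 = 1307674368000 - 174356582400 = 1133317785600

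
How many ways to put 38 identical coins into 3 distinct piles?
C(38+3-1, 3-1) = C(40, 2) = 780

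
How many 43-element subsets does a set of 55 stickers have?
C(55,43) = 55!/(43!×12!) = 438729741450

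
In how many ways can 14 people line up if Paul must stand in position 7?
Fix one position: (14-1)! = 6227020800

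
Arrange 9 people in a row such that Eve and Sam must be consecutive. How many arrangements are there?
Treat the 2 as one block: (9-2+1)! × 2! = 40320 × 2 = 80640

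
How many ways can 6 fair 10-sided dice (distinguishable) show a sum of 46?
Coefficient of x^46 in (x + x² + ... + x^10)^6. By inclusion-exclusion on dice exceeding 10: Σ_j (-1)^j C(6,j)·C(46-1-10j, 5) = C(6,0)·C(45,5) - C(6,1)·C(35,5) + C(6,2)·C(25,5) - C(6,3)·C(15,5) + C(6,4)·C(5,5) = 1·1221759 - 6·324632 + 15·53130 - 20·3003 + 15·1 = 10872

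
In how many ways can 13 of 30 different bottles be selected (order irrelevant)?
C(30,13) = 30!/(13!×17!) = 119759850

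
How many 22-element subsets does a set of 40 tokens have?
C(40,22) = 40!/(22!×18!) = 113380261800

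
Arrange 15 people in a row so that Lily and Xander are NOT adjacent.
Total - adjacent = 15! - (15-1)!×2 = 1307674368000 - 174356582400 = 1133317785600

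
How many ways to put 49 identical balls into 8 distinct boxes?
C(49+8-1, 8-1) = C(56, 7) = 231917400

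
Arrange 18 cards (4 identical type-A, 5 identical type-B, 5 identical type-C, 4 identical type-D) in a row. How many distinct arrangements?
18! / (4! × 5! × 5! × 4!) = 771891120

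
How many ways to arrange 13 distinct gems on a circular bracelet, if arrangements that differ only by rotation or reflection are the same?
(13-1)!/2 = 479001600/2 = 239500800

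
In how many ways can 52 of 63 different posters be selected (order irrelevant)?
C(63,52) = 63!/(52!×11!) = 615790256823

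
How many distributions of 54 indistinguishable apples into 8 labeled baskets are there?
C(54+8-1, 8-1) = C(61, 7) = 436270780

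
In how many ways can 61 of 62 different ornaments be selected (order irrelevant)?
C(62,61) = 62!/(61!×1!) = 62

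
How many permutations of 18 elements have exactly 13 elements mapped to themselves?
Choose the 13 fixed points C(18,13) = 8568, derange the rest: !5 = Σ_{j=0}^{5} (-1)^j·5!/j! = 120 - 120 + 60 - 20 + 5 - 1 = 44. Product = 8568 × 44 = 376992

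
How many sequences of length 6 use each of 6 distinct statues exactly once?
6! = 720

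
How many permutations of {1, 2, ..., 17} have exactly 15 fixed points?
Choose the 15 fixed points C(17,15) = 136, derange the rest: !2 = Σ_{j=0}^{2} (-1)^j·2!/j! = 2 - 2 + 1 = 1. Product = 136 × 1 = 136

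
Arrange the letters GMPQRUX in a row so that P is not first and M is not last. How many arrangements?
By inclusion-exclusion: 7! - 2×(7-1)! + (7-2)! = 5040 - 1440 + 120 = 3720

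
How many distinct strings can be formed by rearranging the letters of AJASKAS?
7! / (1! × 3! × 1! × 2!) = 420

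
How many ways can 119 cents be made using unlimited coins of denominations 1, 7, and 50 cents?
Coefficient of x^119 in 1/(1-x^1) · 1/(1-x^7) · 1/(1-x^50). Case on j = number of 50-cent coins (j = 0..2); remainder r = 119 - 50j is made from {1,7} in ⌊r/7⌋+1 ways. r = 119, 69, 19 → 18 + 10 + 3 = 31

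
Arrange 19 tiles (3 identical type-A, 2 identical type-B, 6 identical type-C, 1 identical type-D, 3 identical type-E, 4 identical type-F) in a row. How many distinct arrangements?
19! / (3! × 2! × 6! × 1! × 3! × 4!) = 97772875200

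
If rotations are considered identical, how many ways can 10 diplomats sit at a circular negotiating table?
Circular: fix one position, arrange the rest. (10-1)! = 362880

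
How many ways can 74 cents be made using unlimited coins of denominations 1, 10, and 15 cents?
Coefficient of x^74 in 1/(1-x^1) · 1/(1-x^10) · 1/(1-x^15). Case on j = number of 15-cent coins (j = 0..4); remainder r = 74 - 15j is made from {1,10} in ⌊r/10⌋+1 ways. r = 74, 59, 44, 29, 14 → 8 + 6 + 5 + 3 + 2 = 24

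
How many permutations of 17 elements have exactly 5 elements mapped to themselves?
Choose the 5 fixed points C(17,5) = 6188, derange the rest: !12 = Σ_{j=0}^{12} (-1)^j·12!/j! = 479001600 - 479001600 + 239500800 - 79833600 + 19958400 - 3991680 + 665280 - 95040 + 11880 - 1320 + 132 - 12 + 1 = 176214841. Product = 6188 × 176214841 = 1090417436108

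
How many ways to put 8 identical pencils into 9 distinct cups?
C(8+9-1, 9-1) = C(16, 8) = 12870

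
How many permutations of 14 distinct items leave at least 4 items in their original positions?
Exactly j fixed points: C(14,j)·!(14-j); sum over j ≥ 4 (derangement numbers via !m = (m-1)·(!(m-1) + !(m-2)): !0..!10 = 1, 0, 1, 2, 9, 44, 265, 1854, 14833, 133496, 1334961). Σ_{j=4}^{14} C(14,j)·!(14-j) = C(14,4)·!10 + C(14,5)·!9 + C(14,6)·!8 + C(14,7)·!7 + C(14,8)·!6 + C(14,9)·!5 + C(14,10)·!4 + C(14,11)·!3 + C(14,12)·!2 + C(14,13)·!1 + C(14,14)·!0 = 1001·1334961 + 2002·133496 + 3003·14833 + 3432·1854 + 3003·265 + 2002·44 + 1001·9 + 364·2 + 91·1 + 14·0 + 1·1 = 1655355092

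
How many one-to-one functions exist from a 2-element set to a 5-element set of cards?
P(5,2) = 5!/(5-2)! = 20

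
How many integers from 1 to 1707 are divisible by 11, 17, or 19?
⌊1707/11⌋+⌊1707/17⌋+⌊1707/19⌋ - ⌊1707/187⌋-⌊1707/209⌋-⌊1707/323⌋ + ⌊1707/3553⌋ = 155+100+89 - 9-8-5 + 0 = 322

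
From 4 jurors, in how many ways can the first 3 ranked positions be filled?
P(4,3) = 4!/(4-3)! = 24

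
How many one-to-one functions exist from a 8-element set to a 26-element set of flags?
P(26,8) = 26!/(26-8)! = 62990928000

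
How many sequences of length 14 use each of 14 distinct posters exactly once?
14! = 87178291200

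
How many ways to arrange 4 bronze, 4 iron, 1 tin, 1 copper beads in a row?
10! / (4! × 4! × 1! × 1!) = 6300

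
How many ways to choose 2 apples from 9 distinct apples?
C(9,2) = 9!/(2!×7!) = 36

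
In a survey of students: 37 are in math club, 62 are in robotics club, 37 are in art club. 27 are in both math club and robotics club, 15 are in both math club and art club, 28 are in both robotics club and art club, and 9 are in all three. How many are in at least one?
|A∪B∪C| = 37+62+37-27-15-28+9 = 75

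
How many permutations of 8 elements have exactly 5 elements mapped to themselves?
Choose the 5 fixed points C(8,5) = 56, derange the rest: !3 = Σ_{j=0}^{3} (-1)^j·3!/j! = 6 - 6 + 3 - 1 = 2. Product = 56 × 2 = 112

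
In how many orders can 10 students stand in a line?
10! = 3628800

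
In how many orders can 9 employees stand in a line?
9! = 362880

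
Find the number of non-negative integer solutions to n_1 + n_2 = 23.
C(23+2-1, 2-1) = C(24, 1) = 24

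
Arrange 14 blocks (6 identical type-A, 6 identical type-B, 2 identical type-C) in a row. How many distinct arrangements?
14! / (6! × 6! × 2!) = 84084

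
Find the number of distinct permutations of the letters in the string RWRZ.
4! / (1! × 1! × 2!) = 12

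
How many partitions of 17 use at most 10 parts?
By conjugation, equals partitions of 17 into parts ≤ 10. Let r_j(i) = number of partitions of i into parts ≤ j, for i = 0..17. r_1(i) = 1 for all i; r_j(i) = r_{j-1}(i) + r_j(i-j). Rows j = 2..10: ≤2: 1 1 2 2 3 3 4 4 5 5 6 6 7 7 8 8 9 9; ≤3: 1 1 2 3 4 5 7 8 10 12 14 16 19 21 24 27 30 33; ≤4: 1 1 2 3 5 6 9 11 15 18 23 27 34 39 47 54 64 72; ≤5: 1 1 2 3 5 7 10 13 18 23 30 37 47 57 70 84 101 119; ≤6: 1 1 2 3 5 7 11 14 20 26 35 44 58 71 90 110 136 163; ≤7: 1 1 2 3 5 7 11 15 21 28 38 49 65 82 105 131 164 201; ≤8: 1 1 2 3 5 7 11 15 22 29 40 52 70 89 116 146 186 230; ≤9: 1 1 2 3 5 7 11 15 22 30 41 54 73 94 123 157 201 252; ≤10: 1 1 2 3 5 7 11 15 22 30 42 55 75 97 128 164 212 267. r_10(17) = 267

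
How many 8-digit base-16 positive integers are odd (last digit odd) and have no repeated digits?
Last∈{1,3,5,7,9,11,13,15}. Last=0: 0. Last nonzero: 8×14×P(14,6) = 242161920. Total = 242161920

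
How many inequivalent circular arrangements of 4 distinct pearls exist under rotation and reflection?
(4-1)!/2 = 6/2 = 3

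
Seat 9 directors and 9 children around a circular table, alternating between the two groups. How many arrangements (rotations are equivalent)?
Fix one of the directors: (9-1)! ways for the remaining directors, × 9! ways for the children = 40320 × 362880 = 14631321600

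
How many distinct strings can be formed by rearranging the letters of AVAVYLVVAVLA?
12! / (5! × 4! × 2! × 1!) = 83160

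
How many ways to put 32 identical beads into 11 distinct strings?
C(32+11-1, 11-1) = C(42, 10) = 1471442973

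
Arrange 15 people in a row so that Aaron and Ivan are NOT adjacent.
Total - adjacent = 15! - (15-1)!×2 = 1307674368000 - 174356582400 = 1133317785600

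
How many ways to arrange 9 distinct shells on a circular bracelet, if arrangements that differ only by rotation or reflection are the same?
(9-1)!/2 = 40320/2 = 20160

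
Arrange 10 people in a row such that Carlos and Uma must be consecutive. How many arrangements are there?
Treat the 2 as one block: (10-2+1)! × 2! = 362880 × 2 = 725760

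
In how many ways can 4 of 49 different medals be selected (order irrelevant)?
C(49,4) = 49!/(4!×45!) = 211876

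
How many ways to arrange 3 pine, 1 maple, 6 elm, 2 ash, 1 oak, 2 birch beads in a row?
15! / (3! × 1! × 6! × 2! × 1! × 2!) = 75675600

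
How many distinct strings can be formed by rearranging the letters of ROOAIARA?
8! / (1! × 2! × 3! × 2!) = 1680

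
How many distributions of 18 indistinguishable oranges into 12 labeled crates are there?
C(18+12-1, 12-1) = C(29, 11) = 34597290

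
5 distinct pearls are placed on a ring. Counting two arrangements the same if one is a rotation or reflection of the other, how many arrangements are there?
(5-1)!/2 = 24/2 = 12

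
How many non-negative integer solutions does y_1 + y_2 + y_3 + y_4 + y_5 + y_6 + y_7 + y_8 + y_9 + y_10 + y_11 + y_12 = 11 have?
C(11+12-1, 12-1) = C(22, 11) = 705432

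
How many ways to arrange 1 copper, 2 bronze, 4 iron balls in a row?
7! / (1! × 2! × 4!) = 105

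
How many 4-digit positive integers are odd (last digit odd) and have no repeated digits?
Last∈{1,3,5,7,9}. Last=0: 0. Last nonzero: 5×8×P(8,2) = 2240. Total = 2240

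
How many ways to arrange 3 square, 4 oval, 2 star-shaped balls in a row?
9! / (3! × 4! × 2!) = 1260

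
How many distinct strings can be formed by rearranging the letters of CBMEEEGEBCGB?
12! / (2! × 3! × 4! × 1! × 2!) = 831600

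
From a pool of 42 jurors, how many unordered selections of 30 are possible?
C(42,30) = 42!/(30!×12!) = 11058116888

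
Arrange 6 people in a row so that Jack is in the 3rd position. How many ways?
Fix one position: (6-1)! = 120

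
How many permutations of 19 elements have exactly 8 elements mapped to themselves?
Choose the 8 fixed points C(19,8) = 75582, derange the rest: !11 = Σ_{j=0}^{11} (-1)^j·11!/j! = 39916800 - 39916800 + 19958400 - 6652800 + 1663200 - 332640 + 55440 - 7920 + 990 - 110 + 11 - 1 = 14684570. Product = 75582 × 14684570 = 1109889169740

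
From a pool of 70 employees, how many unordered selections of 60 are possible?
C(70,60) = 70!/(60!×10!) = 396704524216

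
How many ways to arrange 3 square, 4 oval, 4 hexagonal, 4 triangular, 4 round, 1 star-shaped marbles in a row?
20! / (3! × 4! × 4! × 4! × 4! × 1!) = 1222160940000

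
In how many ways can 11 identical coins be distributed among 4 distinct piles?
C(11+4-1, 4-1) = C(14, 3) = 364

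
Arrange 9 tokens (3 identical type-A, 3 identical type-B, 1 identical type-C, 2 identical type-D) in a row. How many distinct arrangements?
9! / (3! × 3! × 1! × 2!) = 5040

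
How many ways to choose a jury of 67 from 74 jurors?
C(74,67) = 74!/(67!×7!) = 1799579064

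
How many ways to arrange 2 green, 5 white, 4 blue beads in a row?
11! / (2! × 5! × 4!) = 6930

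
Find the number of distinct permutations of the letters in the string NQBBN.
5! / (1! × 2! × 2!) = 30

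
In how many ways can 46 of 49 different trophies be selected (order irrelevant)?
C(49,46) = 49!/(46!×3!) = 18424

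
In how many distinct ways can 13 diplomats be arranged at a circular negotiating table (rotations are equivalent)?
Circular: fix one position, arrange the rest. (13-1)! = 479001600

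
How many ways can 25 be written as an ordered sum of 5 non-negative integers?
C(25+5-1, 5-1) = C(29, 4) = 23751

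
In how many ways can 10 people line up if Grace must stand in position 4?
Fix one position: (10-1)! = 362880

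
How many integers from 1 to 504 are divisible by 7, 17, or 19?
⌊504/7⌋+⌊504/17⌋+⌊504/19⌋ - ⌊504/119⌋-⌊504/133⌋-⌊504/323⌋ + ⌊504/2261⌋ = 72+29+26 - 4-3-1 + 0 = 119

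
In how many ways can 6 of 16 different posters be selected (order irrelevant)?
C(16,6) = 16!/(6!×10!) = 8008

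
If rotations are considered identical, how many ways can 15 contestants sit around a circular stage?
Circular: fix one position, arrange the rest. (15-1)! = 87178291200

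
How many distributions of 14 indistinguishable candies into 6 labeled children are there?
C(14+6-1, 6-1) = C(19, 5) = 11628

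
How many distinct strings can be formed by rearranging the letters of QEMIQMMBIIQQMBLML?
17! / (2! × 5! × 1! × 4! × 2! × 3!) = 5145940800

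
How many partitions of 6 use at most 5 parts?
By conjugation, equals partitions of 6 into parts ≤ 5. Let r_j(i) = number of partitions of i into parts ≤ j, for i = 0..6. r_1(i) = 1 for all i; r_j(i) = r_{j-1}(i) + r_j(i-j). Rows j = 2..5: ≤2: 1 1 2 2 3 3 4; ≤3: 1 1 2 3 4 5 7; ≤4: 1 1 2 3 5 6 9; ≤5: 1 1 2 3 5 7 10. r_5(6) = 10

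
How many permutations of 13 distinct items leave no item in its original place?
!13 = Σ_{j=0}^{13} (-1)^j·13!/j! = 6227020800 - 6227020800 + 3113510400 - 1037836800 + 259459200 - 51891840 + 8648640 - 1235520 + 154440 - 17160 + 1716 - 156 + 13 - 1 = 2290792932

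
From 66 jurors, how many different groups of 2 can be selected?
C(66,2) = 66!/(2!×64!) = 2145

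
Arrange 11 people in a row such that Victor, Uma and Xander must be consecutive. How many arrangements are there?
Treat the 3 as one block: (11-3+1)! × 3! = 362880 × 6 = 2177280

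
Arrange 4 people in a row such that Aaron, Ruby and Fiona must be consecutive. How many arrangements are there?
Treat the 3 as one block: (4-3+1)! × 3! = 2 × 6 = 12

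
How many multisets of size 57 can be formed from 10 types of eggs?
C(57+10-1, 10-1) = C(66, 9) = 37014131440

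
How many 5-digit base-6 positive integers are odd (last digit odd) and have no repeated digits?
Last∈{1,3,5}. Last=0: 0. Last nonzero: 3×4×P(4,3) = 288. Total = 288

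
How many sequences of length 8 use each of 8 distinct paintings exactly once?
8! = 40320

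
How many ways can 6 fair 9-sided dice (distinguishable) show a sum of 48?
Coefficient of x^48 in (x + x² + ... + x^9)^6. By inclusion-exclusion on dice exceeding 9: Σ_j (-1)^j C(6,j)·C(48-1-9j, 5) = C(6,0)·C(47,5) - C(6,1)·C(38,5) + C(6,2)·C(29,5) - C(6,3)·C(20,5) + C(6,4)·C(11,5) = 1·1533939 - 6·501942 + 15·118755 - 20·15504 + 15·462 = 462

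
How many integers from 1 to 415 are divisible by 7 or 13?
⌊415/7⌋ + ⌊415/13⌋ - ⌊415/91⌋ = 59 + 31 - 4 = 86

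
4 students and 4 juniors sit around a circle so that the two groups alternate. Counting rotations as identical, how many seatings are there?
Fix one of the students: (4-1)! ways for the remaining students, × 4! ways for the juniors = 6 × 24 = 144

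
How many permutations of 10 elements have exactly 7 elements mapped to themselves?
Choose the 7 fixed points C(10,7) = 120, derange the rest: !3 = Σ_{j=0}^{3} (-1)^j·3!/j! = 6 - 6 + 3 - 1 = 2. Product = 120 × 2 = 240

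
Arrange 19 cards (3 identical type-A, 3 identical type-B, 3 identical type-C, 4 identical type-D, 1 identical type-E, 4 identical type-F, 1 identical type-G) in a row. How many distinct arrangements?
19! / (3! × 3! × 3! × 4! × 1! × 4! × 1!) = 977728752000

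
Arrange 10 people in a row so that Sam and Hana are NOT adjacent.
Total - adjacent = 10! - (10-1)!×2 = 3628800 - 725760 = 2903040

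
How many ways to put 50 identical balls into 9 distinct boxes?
C(50+9-1, 9-1) = C(58, 8) = 1916797311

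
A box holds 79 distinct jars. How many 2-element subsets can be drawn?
C(79,2) = 79!/(2!×77!) = 3081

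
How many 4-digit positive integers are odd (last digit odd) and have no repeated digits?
Last∈{1,3,5,7,9}. Last=0: 0. Last nonzero: 5×8×P(8,2) = 2240. Total = 2240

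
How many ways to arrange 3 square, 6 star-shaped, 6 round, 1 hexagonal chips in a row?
16! / (3! × 6! × 6! × 1!) = 6726720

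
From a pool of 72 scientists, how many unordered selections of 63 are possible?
C(72,63) = 72!/(63!×9!) = 85113005120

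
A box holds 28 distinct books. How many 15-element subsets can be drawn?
C(28,15) = 28!/(15!×13!) = 37442160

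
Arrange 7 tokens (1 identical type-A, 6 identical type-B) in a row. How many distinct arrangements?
7! / (1! × 6!) = 7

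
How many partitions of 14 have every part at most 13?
Let r_j(i) = number of partitions of i into parts ≤ j, for i = 0..14. r_1(i) = 1 for all i; r_j(i) = r_{j-1}(i) + r_j(i-j). Rows j = 2..13: ≤2: 1 1 2 2 3 3 4 4 5 5 6 6 7 7 8; ≤3: 1 1 2 3 4 5 7 8 10 12 14 16 19 21 24; ≤4: 1 1 2 3 5 6 9 11 15 18 23 27 34 39 47; ≤5: 1 1 2 3 5 7 10 13 18 23 30 37 47 57 70; ≤6: 1 1 2 3 5 7 11 14 20 26 35 44 58 71 90; ≤7: 1 1 2 3 5 7 11 15 21 28 38 49 65 82 105; ≤8: 1 1 2 3 5 7 11 15 22 29 40 52 70 89 116; ≤9: 1 1 2 3 5 7 11 15 22 30 41 54 73 94 123; ≤10: 1 1 2 3 5 7 11 15 22 30 42 55 75 97 128; ≤11: 1 1 2 3 5 7 11 15 22 30 42 56 76 99 131; ≤12: 1 1 2 3 5 7 11 15 22 30 42 56 77 100 133; ≤13: 1 1 2 3 5 7 11 15 22 30 42 56 77 101 134. r_13(14) = 134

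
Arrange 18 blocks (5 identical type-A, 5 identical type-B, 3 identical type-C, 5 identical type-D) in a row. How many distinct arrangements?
18! / (5! × 5! × 3! × 5!) = 617512896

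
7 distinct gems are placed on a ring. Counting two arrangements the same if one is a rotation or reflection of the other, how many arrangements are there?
(7-1)!/2 = 720/2 = 360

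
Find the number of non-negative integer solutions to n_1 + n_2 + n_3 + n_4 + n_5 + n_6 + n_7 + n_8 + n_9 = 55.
C(55+9-1, 9-1) = C(63, 8) = 3872894697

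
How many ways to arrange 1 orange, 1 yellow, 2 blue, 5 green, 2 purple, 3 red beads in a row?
14! / (1! × 1! × 2! × 5! × 2! × 3!) = 30270240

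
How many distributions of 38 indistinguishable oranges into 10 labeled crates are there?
C(38+10-1, 10-1) = C(47, 9) = 1362649145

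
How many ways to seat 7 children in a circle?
Circular: fix one position, arrange the rest. (7-1)! = 720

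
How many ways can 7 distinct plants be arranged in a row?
7! = 5040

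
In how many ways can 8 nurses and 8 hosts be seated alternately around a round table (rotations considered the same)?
Fix one of the nurses: (8-1)! ways for the remaining nurses, × 8! ways for the hosts = 5040 × 40320 = 203212800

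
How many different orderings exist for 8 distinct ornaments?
8! = 40320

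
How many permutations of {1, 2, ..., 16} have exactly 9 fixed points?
Choose the 9 fixed points C(16,9) = 11440, derange the rest: !7 = Σ_{j=0}^{7} (-1)^j·7!/j! = 5040 - 5040 + 2520 - 840 + 210 - 42 + 7 - 1 = 1854. Product = 11440 × 1854 = 21209760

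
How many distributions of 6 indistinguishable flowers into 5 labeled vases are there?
C(6+5-1, 5-1) = C(10, 4) = 210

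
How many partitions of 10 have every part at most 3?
Let r_j(i) = number of partitions of i into parts ≤ j, for i = 0..10. r_1(i) = 1 for all i; r_j(i) = r_{j-1}(i) + r_j(i-j). Rows j = 2..3: ≤2: 1 1 2 2 3 3 4 4 5 5 6; ≤3: 1 1 2 3 4 5 7 8 10 12 14. r_3(10) = 14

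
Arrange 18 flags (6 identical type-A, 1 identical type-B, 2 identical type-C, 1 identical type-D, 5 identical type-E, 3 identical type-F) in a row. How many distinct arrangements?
18! / (6! × 1! × 2! × 1! × 5! × 3!) = 6175128960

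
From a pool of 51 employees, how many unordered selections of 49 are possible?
C(51,49) = 51!/(49!×2!) = 1275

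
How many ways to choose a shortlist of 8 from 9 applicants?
C(9,8) = 9!/(8!×1!) = 9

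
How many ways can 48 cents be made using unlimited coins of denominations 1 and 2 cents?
Coefficient of x^48 in 1/(1-x^1) · 1/(1-x^2). Use j coins of 2 for j = 0..⌊48/2⌋ = 24, the rest in 1s: 24 + 1 = 25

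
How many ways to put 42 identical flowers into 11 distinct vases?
C(42+11-1, 11-1) = C(52, 10) = 15820024220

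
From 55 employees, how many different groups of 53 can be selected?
C(55,53) = 55!/(53!×2!) = 1485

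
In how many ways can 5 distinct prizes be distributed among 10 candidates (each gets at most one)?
P(10,5) = 10!/(10-5)! = 30240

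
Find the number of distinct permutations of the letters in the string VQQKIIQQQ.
9! / (1! × 1! × 5! × 2!) = 1512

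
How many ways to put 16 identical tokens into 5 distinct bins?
C(16+5-1, 5-1) = C(20, 4) = 4845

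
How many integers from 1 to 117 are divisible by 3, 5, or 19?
⌊117/3⌋+⌊117/5⌋+⌊117/19⌋ - ⌊117/15⌋-⌊117/57⌋-⌊117/95⌋ + ⌊117/285⌋ = 39+23+6 - 7-2-1 + 0 = 58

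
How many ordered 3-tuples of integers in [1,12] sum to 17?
Coefficient of x^17 in (x + x² + ... + x^12)^3. By inclusion-exclusion on dice exceeding 12: Σ_j (-1)^j C(3,j)·C(17-1-12j, 2) = C(3,0)·C(16,2) - C(3,1)·C(4,2) = 1·120 - 3·6 = 102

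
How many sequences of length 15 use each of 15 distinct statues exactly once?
15! = 1307674368000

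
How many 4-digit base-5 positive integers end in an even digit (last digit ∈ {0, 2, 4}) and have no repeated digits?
Last∈{0,2,4}. Last=0: 24. Last nonzero: 2×3×P(3,2) = 36. Total = 60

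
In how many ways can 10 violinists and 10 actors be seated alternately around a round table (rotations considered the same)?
Fix one of the violinists: (10-1)! ways for the remaining violinists, × 10! ways for the actors = 362880 × 3628800 = 1316818944000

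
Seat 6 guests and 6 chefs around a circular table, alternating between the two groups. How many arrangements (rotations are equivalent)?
Fix one of the guests: (6-1)! ways for the remaining guests, × 6! ways for the chefs = 120 × 720 = 86400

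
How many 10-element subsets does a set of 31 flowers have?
C(31,10) = 31!/(10!×21!) = 44352165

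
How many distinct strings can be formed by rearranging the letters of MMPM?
4! / (1! × 3!) = 4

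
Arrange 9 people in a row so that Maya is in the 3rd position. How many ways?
Fix one position: (9-1)! = 40320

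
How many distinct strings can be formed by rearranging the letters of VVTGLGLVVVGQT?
13! / (2! × 1! × 3! × 5! × 2!) = 2162160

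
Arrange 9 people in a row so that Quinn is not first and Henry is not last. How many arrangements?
By inclusion-exclusion: 9! - 2×(9-1)! + (9-2)! = 362880 - 80640 + 5040 = 287280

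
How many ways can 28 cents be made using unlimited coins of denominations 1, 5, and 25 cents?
Coefficient of x^28 in 1/(1-x^1) · 1/(1-x^5) · 1/(1-x^25). Case on j = number of 25-cent coins (j = 0..1); remainder r = 28 - 25j is made from {1,5} in ⌊r/5⌋+1 ways. r = 28, 3 → 6 + 1 = 7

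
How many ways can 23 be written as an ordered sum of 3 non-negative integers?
C(23+3-1, 3-1) = C(25, 2) = 300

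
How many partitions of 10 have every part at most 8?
Let r_j(i) = number of partitions of i into parts ≤ j, for i = 0..10. r_1(i) = 1 for all i; r_j(i) = r_{j-1}(i) + r_j(i-j). Rows j = 2..8: ≤2: 1 1 2 2 3 3 4 4 5 5 6; ≤3: 1 1 2 3 4 5 7 8 10 12 14; ≤4: 1 1 2 3 5 6 9 11 15 18 23; ≤5: 1 1 2 3 5 7 10 13 18 23 30; ≤6: 1 1 2 3 5 7 11 14 20 26 35; ≤7: 1 1 2 3 5 7 11 15 21 28 38; ≤8: 1 1 2 3 5 7 11 15 22 29 40. r_8(10) = 40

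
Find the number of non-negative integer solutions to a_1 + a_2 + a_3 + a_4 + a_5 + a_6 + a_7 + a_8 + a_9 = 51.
C(51+9-1, 9-1) = C(59, 8) = 2217471399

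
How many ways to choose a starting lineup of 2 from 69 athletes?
C(69,2) = 69!/(2!×67!) = 2346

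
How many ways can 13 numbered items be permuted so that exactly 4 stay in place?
Choose the 4 fixed points C(13,4) = 715, derange the rest: !9 = Σ_{j=0}^{9} (-1)^j·9!/j! = 362880 - 362880 + 181440 - 60480 + 15120 - 3024 + 504 - 72 + 9 - 1 = 133496. Product = 715 × 133496 = 95449640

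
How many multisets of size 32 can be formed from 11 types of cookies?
C(32+11-1, 11-1) = C(42, 10) = 1471442973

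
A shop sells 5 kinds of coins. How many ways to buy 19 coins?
C(19+5-1, 5-1) = C(23, 4) = 8855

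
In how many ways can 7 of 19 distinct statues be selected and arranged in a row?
P(19,7) = 19!/(19-7)! = 253955520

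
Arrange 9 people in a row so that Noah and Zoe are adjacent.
Treat as block: (9-1)! × 2! = 40320 × 2 = 80640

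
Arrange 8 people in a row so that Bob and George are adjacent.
Treat as block: (8-1)! × 2! = 5040 × 2 = 10080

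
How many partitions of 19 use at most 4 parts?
By conjugation, equals partitions of 19 into parts ≤ 4. Let r_j(i) = number of partitions of i into parts ≤ j, for i = 0..19. r_1(i) = 1 for all i; r_j(i) = r_{j-1}(i) + r_j(i-j). Rows j = 2..4: ≤2: 1 1 2 2 3 3 4 4 5 5 6 6 7 7 8 8 9 9 10 10; ≤3: 1 1 2 3 4 5 7 8 10 12 14 16 19 21 24 27 30 33 37 40; ≤4: 1 1 2 3 5 6 9 11 15 18 23 27 34 39 47 54 64 72 84 94. r_4(19) = 94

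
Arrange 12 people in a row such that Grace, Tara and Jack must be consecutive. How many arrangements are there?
Treat the 3 as one block: (12-3+1)! × 3! = 3628800 × 6 = 21772800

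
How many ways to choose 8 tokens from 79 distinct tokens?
C(79,8) = 79!/(8!×71!) = 26088783435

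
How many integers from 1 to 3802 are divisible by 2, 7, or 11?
⌊3802/2⌋+⌊3802/7⌋+⌊3802/11⌋ - ⌊3802/14⌋-⌊3802/22⌋-⌊3802/77⌋ + ⌊3802/154⌋ = 1901+543+345 - 271-172-49 + 24 = 2321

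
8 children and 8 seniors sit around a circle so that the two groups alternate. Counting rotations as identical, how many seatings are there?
Fix one of the children: (8-1)! ways for the remaining children, × 8! ways for the seniors = 5040 × 40320 = 203212800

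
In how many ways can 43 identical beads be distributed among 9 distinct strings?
C(43+9-1, 9-1) = C(51, 8) = 636763050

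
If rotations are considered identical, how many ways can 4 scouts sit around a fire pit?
Circular: fix one position, arrange the rest. (4-1)! = 6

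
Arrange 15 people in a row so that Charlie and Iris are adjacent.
Treat as block: (15-1)! × 2! = 87178291200 × 2 = 174356582400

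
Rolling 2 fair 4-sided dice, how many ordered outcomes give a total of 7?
Coefficient of x^7 in (x + x² + ... + x^4)^2. By inclusion-exclusion on dice exceeding 4: Σ_j (-1)^j C(2,j)·C(7-1-4j, 1) = C(2,0)·C(6,1) - C(2,1)·C(2,1) = 1·6 - 2·2 = 2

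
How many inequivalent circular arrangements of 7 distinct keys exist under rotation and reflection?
(7-1)!/2 = 720/2 = 360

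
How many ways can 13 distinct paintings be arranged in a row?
13! = 6227020800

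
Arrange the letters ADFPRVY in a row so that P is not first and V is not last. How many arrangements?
By inclusion-exclusion: 7! - 2×(7-1)! + (7-2)! = 5040 - 1440 + 120 = 3720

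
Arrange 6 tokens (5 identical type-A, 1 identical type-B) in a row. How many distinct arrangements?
6! / (5! × 1!) = 6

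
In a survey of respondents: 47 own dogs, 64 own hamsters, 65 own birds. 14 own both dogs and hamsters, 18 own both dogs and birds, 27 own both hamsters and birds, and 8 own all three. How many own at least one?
|A∪B∪C| = 47+64+65-14-18-27+8 = 125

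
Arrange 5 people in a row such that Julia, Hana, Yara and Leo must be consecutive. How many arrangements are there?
Treat the 4 as one block: (5-4+1)! × 4! = 2 × 24 = 48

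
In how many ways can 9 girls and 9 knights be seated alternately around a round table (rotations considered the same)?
Fix one of the girls: (9-1)! ways for the remaining girls, × 9! ways for the knights = 40320 × 362880 = 14631321600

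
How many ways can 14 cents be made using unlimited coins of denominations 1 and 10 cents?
Coefficient of x^14 in 1/(1-x^1) · 1/(1-x^10). Use j coins of 10 for j = 0..⌊14/10⌋ = 1, the rest in 1s: 1 + 1 = 2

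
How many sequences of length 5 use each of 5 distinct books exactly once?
5! = 120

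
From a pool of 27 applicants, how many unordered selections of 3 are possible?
C(27,3) = 27!/(3!×24!) = 2925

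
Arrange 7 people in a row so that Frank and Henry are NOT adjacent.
Total - adjacent = 7! - (7-1)!×2 = 5040 - 1440 = 3600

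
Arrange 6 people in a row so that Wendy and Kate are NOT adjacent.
Total - adjacent = 6! - (6-1)!×2 = 720 - 240 = 480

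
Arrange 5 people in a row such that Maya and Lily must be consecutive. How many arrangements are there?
Treat the 2 as one block: (5-2+1)! × 2! = 24 × 2 = 48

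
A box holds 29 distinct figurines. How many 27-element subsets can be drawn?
C(29,27) = 29!/(27!×2!) = 406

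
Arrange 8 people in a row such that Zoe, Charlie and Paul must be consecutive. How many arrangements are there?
Treat the 3 as one block: (8-3+1)! × 3! = 720 × 6 = 4320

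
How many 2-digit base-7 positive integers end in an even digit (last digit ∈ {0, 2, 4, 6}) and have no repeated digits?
Last∈{0,2,4,6}. Last=0: 6. Last nonzero: 3×5×P(5,0) = 15. Total = 21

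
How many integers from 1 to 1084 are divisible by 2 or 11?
⌊1084/2⌋ + ⌊1084/11⌋ - ⌊1084/22⌋ = 542 + 98 - 49 = 591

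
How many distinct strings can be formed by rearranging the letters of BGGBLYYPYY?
10! / (4! × 2! × 1! × 1! × 2!) = 37800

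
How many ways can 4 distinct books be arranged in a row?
4! = 24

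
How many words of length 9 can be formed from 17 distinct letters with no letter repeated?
P(17,9) = 17!/(17-9)! = 8821612800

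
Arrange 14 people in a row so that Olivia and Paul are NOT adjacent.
Total - adjacent = 14! - (14-1)!×2 = 87178291200 - 12454041600 = 74724249600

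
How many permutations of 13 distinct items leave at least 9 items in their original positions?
Exactly j fixed points: C(13,j)·!(13-j); sum over j ≥ 9 (derangement numbers via !m = (m-1)·(!(m-1) + !(m-2)): !0..!4 = 1, 0, 1, 2, 9). Σ_{j=9}^{13} C(13,j)·!(13-j) = C(13,9)·!4 + C(13,10)·!3 + C(13,11)·!2 + C(13,12)·!1 + C(13,13)·!0 = 715·9 + 286·2 + 78·1 + 13·0 + 1·1 = 7086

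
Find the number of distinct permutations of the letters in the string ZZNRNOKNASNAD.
13! / (1! × 4! × 1! × 1! × 2! × 2! × 1! × 1!) = 64864800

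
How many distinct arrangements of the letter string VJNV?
4! / (1! × 1! × 2!) = 12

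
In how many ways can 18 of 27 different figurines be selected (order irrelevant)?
C(27,18) = 27!/(18!×9!) = 4686825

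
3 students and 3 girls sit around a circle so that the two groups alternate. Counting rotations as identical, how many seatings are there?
Fix one of the students: (3-1)! ways for the remaining students, × 3! ways for the girls = 2 × 6 = 12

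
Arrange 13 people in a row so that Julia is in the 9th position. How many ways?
Fix one position: (13-1)! = 479001600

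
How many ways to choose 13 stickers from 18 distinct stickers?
C(18,13) = 18!/(13!×5!) = 8568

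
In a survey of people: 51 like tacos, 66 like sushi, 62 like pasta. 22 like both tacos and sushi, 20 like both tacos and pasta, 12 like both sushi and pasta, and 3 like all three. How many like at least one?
|A∪B∪C| = 51+66+62-22-20-12+3 = 128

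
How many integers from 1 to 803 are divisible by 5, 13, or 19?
⌊803/5⌋+⌊803/13⌋+⌊803/19⌋ - ⌊803/65⌋-⌊803/95⌋-⌊803/247⌋ + ⌊803/1235⌋ = 160+61+42 - 12-8-3 + 0 = 240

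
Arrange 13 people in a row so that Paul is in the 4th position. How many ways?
Fix one position: (13-1)! = 479001600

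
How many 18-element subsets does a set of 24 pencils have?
C(24,18) = 24!/(18!×6!) = 134596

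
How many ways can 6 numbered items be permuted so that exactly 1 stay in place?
Choose the 1 fixed point C(6,1) = 6, derange the rest: !5 = Σ_{j=0}^{5} (-1)^j·5!/j! = 120 - 120 + 60 - 20 + 5 - 1 = 44. Product = 6 × 44 = 264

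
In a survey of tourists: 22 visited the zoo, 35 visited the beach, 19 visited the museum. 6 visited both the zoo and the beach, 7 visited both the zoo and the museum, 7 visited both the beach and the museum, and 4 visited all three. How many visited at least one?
|A∪B∪C| = 22+35+19-6-7-7+4 = 60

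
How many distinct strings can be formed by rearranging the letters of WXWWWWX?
7! / (2! × 5!) = 21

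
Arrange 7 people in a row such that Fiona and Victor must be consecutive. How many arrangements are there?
Treat the 2 as one block: (7-2+1)! × 2! = 720 × 2 = 1440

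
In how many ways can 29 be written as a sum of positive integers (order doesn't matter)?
Pentagonal recurrence p(n) = p(n-1) + p(n-2) - p(n-5) - p(n-7) + p(n-12) + p(n-15) - ... gives p(0..28) = 1, 1, 2, 3, 5, 7, 11, 15, 22, 30, 42, 56, 77, 101, 135, 176, 231, 297, 385, 490, 627, 792, 1002, 1255, 1575, 1958, 2436, 3010, 3718. p(29) = p(28) + p(27) - p(24) - p(22) + p(17) + p(14) - p(7) - p(3) = 3718 + 3010 - 1575 - 1002 + 297 + 135 - 15 - 3 = 4565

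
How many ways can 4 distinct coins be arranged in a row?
4! = 24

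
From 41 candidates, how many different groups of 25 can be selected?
C(41,25) = 41!/(25!×16!) = 103077446706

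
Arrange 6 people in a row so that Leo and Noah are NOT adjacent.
Total - adjacent = 6! - (6-1)!×2 = 720 - 240 = 480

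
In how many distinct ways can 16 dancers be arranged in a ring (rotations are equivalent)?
Circular: fix one position, arrange the rest. (16-1)! = 1307674368000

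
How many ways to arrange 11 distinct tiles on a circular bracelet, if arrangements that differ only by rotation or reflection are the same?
(11-1)!/2 = 3628800/2 = 1814400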